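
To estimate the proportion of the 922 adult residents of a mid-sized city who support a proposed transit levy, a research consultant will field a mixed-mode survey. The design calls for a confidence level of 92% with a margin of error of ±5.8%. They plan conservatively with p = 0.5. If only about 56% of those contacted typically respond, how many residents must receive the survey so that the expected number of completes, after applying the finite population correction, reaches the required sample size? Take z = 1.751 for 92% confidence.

Completed interviews needed (unadjusted): n₀ = 1.751² × 0.2500 / 0.058² ≈ 227.85 → 228.
FPC for N = 922: n = 228 / (1 + 227/922) = 228 / 1.2462 ≈ 182.96 → 183.
At a 56% response rate, contacts needed = 183 / 0.56 ≈ 326.79 → 327.

327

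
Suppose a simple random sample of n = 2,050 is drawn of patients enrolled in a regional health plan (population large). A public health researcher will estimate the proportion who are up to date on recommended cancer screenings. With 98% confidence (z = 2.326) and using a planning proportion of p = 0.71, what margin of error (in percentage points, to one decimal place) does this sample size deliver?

2.3

SE(p̂) = √[p(1−p)/n] = √[0.2059/2050] = 0.01002.
E = z × SE = 2.326 × 0.01002 = 0.02331, or 2.3 percentage points.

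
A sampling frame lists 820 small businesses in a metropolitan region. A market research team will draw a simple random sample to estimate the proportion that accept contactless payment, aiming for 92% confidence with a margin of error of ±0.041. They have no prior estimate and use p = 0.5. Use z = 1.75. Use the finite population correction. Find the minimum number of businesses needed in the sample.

294

Unadjusted: n₀ = 1.75² × 0.50 × 0.50 / 0.041² ≈ 455.46, so n₀ = 456.
Finite population correction with N = 820: n = n₀ / (1 + (n₀−1)/N) = 456 / (1 + 455/820) = 456 / 1.5549 ≈ 293.27.
Rounding up, n = 294.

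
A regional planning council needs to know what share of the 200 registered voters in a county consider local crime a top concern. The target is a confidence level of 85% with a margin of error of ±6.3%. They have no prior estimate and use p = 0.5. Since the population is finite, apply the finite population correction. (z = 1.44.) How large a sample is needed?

80

Unadjusted: n₀ = 1.44² × 0.50 × 0.50 / 0.063² ≈ 130.61, so n₀ = 131.
Finite population correction with N = 200: n = n₀ / (1 + (n₀−1)/N) = 131 / (1 + 130/200) = 131 / 1.6500 ≈ 79.39.
Rounding up, n = 80.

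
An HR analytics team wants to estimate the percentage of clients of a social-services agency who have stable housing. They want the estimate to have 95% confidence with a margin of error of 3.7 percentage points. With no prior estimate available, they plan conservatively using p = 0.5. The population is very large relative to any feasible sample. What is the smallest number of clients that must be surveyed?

702

For 95% confidence, z = 1.960.
With p = 0.5, p(1−p) = 0.25.
n = z²·p(1−p)/E² = 1.960² × 0.2500 / 0.037² = 3.8416 × 0.2500 / 0.001369 ≈ 701.53.
Rounding up gives n = 702.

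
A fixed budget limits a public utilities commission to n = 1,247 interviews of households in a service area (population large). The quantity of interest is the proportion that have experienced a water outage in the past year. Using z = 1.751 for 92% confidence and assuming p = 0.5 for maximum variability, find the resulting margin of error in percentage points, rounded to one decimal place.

2.5

SE(p̂) = √[p(1−p)/n] = √[0.2500/1247] = 0.01416.
E = z × SE = 1.751 × 0.01416 = 0.02479, or 2.5 percentage points.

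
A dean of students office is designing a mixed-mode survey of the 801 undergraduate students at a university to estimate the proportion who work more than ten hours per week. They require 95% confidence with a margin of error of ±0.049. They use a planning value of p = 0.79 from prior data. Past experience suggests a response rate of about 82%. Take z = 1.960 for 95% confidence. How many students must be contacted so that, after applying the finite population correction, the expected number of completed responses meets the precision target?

244

Completed interviews needed (unadjusted): n₀ = 1.960² × 0.1659 / 0.049² ≈ 265.44 → 266.
FPC for N = 801: n = 266 / (1 + 265/801) = 266 / 1.3308 ≈ 199.87 → 200.
At an 82% response rate, contacts needed = 200 / 0.82 ≈ 243.90 → 244.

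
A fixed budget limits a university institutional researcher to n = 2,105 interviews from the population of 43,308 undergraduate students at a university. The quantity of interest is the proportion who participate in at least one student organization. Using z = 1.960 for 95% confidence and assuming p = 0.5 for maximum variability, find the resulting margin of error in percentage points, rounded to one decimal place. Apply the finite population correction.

Finite-population factor: (N−n)/(N−1) = (43308−2105)/(43308−1) = 0.9514.
SE(p̂) = √[p(1−p)/n · (N−n)/(N−1)] = √[0.2500/2105 × 0.9514] = 0.01063.
E = z × SE = 1.960 × 0.01063 = 0.02083 ≈ 2.1 percentage points.

2.1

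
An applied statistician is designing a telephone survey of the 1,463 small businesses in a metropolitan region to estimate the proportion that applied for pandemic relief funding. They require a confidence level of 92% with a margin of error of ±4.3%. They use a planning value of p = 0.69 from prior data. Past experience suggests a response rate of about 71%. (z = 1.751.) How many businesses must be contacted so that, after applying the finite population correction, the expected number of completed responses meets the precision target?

403

Completed interviews needed (unadjusted): n₀ = 1.751² × 0.2139 / 0.043² ≈ 354.69 → 355.
FPC for N = 1,463: n = 355 / (1 + 354/1463) = 355 / 1.2420 ≈ 285.84 → 286.
At a 71% response rate, contacts needed = 286 / 0.71 ≈ 402.82 → 403.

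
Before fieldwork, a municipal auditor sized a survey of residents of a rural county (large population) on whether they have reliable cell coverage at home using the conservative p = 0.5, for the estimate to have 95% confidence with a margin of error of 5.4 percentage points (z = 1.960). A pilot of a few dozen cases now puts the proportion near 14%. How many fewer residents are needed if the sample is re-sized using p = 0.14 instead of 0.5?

171

Conservative (p = 0.5): n = 1.960² × 0.25 / 0.054² ≈ 329.36 → 330.
Using p = 0.14: p(1−p) = 0.1204, so n = 1.960² × 0.1204 / 0.054² ≈ 158.62 → 159.
Reduction: 330 − 159 = 171.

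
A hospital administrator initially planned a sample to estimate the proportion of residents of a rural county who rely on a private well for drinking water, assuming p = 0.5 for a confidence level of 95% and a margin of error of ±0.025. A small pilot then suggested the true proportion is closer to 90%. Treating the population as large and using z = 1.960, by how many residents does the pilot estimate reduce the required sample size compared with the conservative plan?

Conservative (p = 0.5): n = 1.960² × 0.25 / 0.025² ≈ 1536.64 → 1537.
Using p = 0.90: p(1−p) = 0.0900, so n = 1.960² × 0.0900 / 0.025² ≈ 553.19 → 554.
Reduction: 1537 − 554 = 983.

983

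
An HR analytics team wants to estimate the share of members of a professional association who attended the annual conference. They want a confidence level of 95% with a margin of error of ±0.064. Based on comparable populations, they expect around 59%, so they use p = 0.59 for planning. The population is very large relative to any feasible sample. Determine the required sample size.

227

For 95% confidence, z = 1.96.
With p = 0.59, p(1−p) = 0.2419.
n = z²·p(1−p)/E² = 1.96² × 0.2419 / 0.064² = 3.8416 × 0.2419 / 0.004096 ≈ 226.88.
Rounding up gives n = 227.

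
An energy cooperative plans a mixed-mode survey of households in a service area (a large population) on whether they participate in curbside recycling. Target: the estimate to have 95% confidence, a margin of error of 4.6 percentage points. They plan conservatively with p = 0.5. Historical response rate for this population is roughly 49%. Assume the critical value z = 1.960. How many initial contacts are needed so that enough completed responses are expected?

Completed interviews needed: n₀ = 1.960² × 0.2500 / 0.046² ≈ 453.88 → 454.
At a 49% response rate, contacts needed = 454 / 0.49 ≈ 926.53 → 927.

927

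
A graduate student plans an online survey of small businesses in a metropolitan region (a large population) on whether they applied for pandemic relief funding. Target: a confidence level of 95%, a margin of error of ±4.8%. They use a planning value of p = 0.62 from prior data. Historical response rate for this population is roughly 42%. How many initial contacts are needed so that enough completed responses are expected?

936

For 95% confidence, z = 1.96.
Completed interviews needed: n₀ = 1.96² × 0.2356 / 0.048² ≈ 392.83 → 393.
At a 42% response rate, contacts needed = 393 / 0.42 ≈ 935.71 → 936.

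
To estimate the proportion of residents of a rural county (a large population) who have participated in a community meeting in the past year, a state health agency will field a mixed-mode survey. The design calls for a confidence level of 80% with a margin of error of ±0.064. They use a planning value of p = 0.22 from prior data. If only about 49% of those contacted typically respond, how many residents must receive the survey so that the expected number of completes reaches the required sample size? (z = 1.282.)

141

Completed interviews needed: n₀ = 1.282² × 0.1716 / 0.064² ≈ 68.85 → 69.
At a 49% response rate, contacts needed = 69 / 0.49 ≈ 140.82 → 141.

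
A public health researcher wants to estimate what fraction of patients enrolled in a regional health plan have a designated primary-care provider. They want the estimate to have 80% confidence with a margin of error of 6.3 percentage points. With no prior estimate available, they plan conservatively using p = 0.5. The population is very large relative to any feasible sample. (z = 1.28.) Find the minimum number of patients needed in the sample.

With p = 0.5, p(1−p) = 0.25.
n = z²·p(1−p)/E² = 1.28² × 0.2500 / 0.063² = 1.6384 × 0.2500 / 0.003969 ≈ 103.20.
Rounding up gives n = 104.

104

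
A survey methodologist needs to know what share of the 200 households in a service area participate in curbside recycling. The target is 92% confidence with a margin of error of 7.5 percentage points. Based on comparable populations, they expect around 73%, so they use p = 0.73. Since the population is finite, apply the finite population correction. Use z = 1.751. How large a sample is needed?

71

Unadjusted: n₀ = 1.751² × 0.73 × 0.27 / 0.075² ≈ 107.43, so n₀ = 108.
Finite population correction with N = 200: n = n₀ / (1 + (n₀−1)/N) = 108 / (1 + 107/200) = 108 / 1.5350 ≈ 70.36.
Rounding up, n = 71.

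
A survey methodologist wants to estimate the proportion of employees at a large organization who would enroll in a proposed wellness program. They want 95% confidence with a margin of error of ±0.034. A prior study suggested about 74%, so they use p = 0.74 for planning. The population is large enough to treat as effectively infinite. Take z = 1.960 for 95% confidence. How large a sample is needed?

With p = 0.74, p(1−p) = 0.1924.
n = z²·p(1−p)/E² = 1.960² × 0.1924 / 0.034² = 3.8416 × 0.1924 / 0.001156 ≈ 639.38.
Rounding up gives n = 640.

640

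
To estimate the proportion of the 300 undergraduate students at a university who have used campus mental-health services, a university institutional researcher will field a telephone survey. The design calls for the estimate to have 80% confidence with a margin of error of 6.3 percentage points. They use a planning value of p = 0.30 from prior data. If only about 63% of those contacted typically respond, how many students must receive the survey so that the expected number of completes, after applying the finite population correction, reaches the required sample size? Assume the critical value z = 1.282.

108

Completed interviews needed (unadjusted): n₀ = 1.282² × 0.2100 / 0.063² ≈ 86.96 → 87.
FPC for N = 300: n = 87 / (1 + 86/300) = 87 / 1.2867 ≈ 67.62 → 68.
At a 63% response rate, contacts needed = 68 / 0.63 ≈ 107.94 → 108.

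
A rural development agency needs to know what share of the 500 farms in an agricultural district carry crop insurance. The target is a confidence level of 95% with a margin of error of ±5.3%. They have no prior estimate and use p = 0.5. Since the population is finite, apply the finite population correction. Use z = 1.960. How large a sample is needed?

Unadjusted: n₀ = 1.960² × 0.50 × 0.50 / 0.053² ≈ 341.90, so n₀ = 342.
Finite population correction with N = 500: n = n₀ / (1 + (n₀−1)/N) = 342 / (1 + 341/500) = 342 / 1.6820 ≈ 203.33.
Rounding up, n = 204.

204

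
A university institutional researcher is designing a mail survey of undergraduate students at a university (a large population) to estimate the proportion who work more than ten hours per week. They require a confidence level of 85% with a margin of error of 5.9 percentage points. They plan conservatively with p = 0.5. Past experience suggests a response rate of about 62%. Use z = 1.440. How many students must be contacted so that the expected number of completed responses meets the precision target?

Completed interviews needed: n₀ = 1.440² × 0.2500 / 0.059² ≈ 148.92 → 149.
At a 62% response rate, contacts needed = 149 / 0.62 ≈ 240.32 → 241.

241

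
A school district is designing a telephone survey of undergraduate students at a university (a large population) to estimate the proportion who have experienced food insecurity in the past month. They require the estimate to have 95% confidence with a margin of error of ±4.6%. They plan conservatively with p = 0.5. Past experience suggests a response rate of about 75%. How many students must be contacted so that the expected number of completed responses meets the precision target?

For 95% confidence, z = 1.960.
Completed interviews needed: n₀ = 1.960² × 0.2500 / 0.046² ≈ 453.88 → 454.
At a 75% response rate, contacts needed = 454 / 0.75 ≈ 605.33 → 606.

606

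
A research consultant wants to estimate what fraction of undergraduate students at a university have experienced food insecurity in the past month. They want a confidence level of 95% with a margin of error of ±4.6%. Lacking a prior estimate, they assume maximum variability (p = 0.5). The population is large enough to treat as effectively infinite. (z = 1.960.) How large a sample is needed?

454

With p = 0.5, p(1−p) = 0.25.
n = z²·p(1−p)/E² = 1.960² × 0.2500 / 0.046² = 3.8416 × 0.2500 / 0.002116 ≈ 453.88.
Rounding up gives n = 454.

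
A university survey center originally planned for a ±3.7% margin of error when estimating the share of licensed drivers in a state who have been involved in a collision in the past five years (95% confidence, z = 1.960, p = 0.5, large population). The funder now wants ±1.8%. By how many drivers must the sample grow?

At ±3.7%: n = 1.960² × 0.2500 / 0.037² ≈ 701.53 → 702.
At ±1.8%: n = 1.960² × 0.2500 / 0.018² ≈ 2964.20 → 2965.
Additional respondents: 2965 − 702 = 2263.

2263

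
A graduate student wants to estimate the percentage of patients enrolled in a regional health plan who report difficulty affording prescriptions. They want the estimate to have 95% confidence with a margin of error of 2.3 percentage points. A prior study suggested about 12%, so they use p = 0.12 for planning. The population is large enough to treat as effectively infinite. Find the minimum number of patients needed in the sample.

For 95% confidence, z = 1.960.
With p = 0.12, p(1−p) = 0.1056.
n = z²·p(1−p)/E² = 1.960² × 0.1056 / 0.023² = 3.8416 × 0.1056 / 0.000529 ≈ 766.87.
Rounding up gives n = 767.

767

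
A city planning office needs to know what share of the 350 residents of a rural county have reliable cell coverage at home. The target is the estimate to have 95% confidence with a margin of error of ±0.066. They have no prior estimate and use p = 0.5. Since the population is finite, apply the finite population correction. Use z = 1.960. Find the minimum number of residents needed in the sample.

136

Unadjusted: n₀ = 1.960² × 0.50 × 0.50 / 0.066² ≈ 220.48, so n₀ = 221.
Finite population correction with N = 350: n = n₀ / (1 + (n₀−1)/N) = 221 / (1 + 220/350) = 221 / 1.6286 ≈ 135.70.
Rounding up, n = 136.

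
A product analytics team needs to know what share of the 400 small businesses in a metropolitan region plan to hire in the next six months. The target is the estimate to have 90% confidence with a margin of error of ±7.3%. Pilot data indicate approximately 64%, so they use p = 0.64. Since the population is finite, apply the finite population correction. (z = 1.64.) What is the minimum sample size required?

91

Unadjusted: n₀ = 1.64² × 0.64 × 0.36 / 0.073² ≈ 116.29, so n₀ = 117.
Finite population correction with N = 400: n = n₀ / (1 + (n₀−1)/N) = 117 / (1 + 116/400) = 117 / 1.2900 ≈ 90.70.
Rounding up, n = 91.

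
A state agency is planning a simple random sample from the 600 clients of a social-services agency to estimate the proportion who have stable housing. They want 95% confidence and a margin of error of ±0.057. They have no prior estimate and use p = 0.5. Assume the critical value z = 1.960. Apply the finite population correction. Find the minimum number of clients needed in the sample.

Unadjusted: n₀ = 1.960² × 0.50 × 0.50 / 0.057² ≈ 295.60, so n₀ = 296.
Finite population correction with N = 600: n = n₀ / (1 + (n₀−1)/N) = 296 / (1 + 295/600) = 296 / 1.4917 ≈ 198.44.
Rounding up, n = 199.

199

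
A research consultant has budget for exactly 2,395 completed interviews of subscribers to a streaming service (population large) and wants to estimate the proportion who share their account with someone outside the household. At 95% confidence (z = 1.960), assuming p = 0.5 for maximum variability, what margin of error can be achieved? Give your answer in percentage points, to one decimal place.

SE(p̂) = √[p(1−p)/n] = √[0.2500/2395] = 0.01022.
E = z × SE = 1.960 × 0.01022 = 0.02003, or 2.0 percentage points.

2.0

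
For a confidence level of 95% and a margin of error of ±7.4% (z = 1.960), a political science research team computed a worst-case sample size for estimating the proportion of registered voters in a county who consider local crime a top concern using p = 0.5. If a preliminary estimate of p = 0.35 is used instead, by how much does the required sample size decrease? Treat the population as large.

Conservative (p = 0.5): n = 1.960² × 0.25 / 0.074² ≈ 175.38 → 176.
Using p = 0.35: p(1−p) = 0.2275, so n = 1.960² × 0.2275 / 0.074² ≈ 159.60 → 160.
Reduction: 176 − 160 = 16.

16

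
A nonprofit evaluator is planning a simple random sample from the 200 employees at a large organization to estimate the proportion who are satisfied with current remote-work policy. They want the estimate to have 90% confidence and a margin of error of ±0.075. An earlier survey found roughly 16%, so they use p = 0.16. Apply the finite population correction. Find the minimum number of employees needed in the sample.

For 90% confidence, z = 1.645.
Unadjusted: n₀ = 1.645² × 0.16 × 0.84 / 0.075² ≈ 64.66, so n₀ = 65.
Finite population correction with N = 200: n = n₀ / (1 + (n₀−1)/N) = 65 / (1 + 64/200) = 65 / 1.3200 ≈ 49.24.
Rounding up, n = 50.

50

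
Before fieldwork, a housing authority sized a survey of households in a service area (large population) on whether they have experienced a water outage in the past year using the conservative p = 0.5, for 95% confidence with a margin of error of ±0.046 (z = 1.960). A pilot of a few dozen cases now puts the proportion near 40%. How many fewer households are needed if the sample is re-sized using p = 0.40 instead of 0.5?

Conservative (p = 0.5): n = 1.960² × 0.25 / 0.046² ≈ 453.88 → 454.
Using p = 0.40: p(1−p) = 0.2400, so n = 1.960² × 0.2400 / 0.046² ≈ 435.72 → 436.
Reduction: 454 − 436 = 18.

18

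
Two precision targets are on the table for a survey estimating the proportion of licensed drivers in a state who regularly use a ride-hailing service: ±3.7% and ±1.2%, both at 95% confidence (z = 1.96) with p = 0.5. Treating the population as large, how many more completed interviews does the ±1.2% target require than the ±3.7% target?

5968

At ±3.7%: n = 1.96² × 0.2500 / 0.037² ≈ 701.53 → 702.
At ±1.2%: n = 1.96² × 0.2500 / 0.012² ≈ 6669.44 → 6670.
Additional respondents: 6670 − 702 = 5968.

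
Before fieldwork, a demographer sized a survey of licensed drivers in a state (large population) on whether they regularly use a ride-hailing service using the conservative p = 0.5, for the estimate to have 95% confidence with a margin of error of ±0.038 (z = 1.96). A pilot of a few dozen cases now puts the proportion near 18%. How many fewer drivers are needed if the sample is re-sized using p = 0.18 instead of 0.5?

273

Conservative (p = 0.5): n = 1.96² × 0.25 / 0.038² ≈ 665.10 → 666.
Using p = 0.18: p(1−p) = 0.1476, so n = 1.96² × 0.1476 / 0.038² ≈ 392.67 → 393.
Reduction: 666 − 393 = 273.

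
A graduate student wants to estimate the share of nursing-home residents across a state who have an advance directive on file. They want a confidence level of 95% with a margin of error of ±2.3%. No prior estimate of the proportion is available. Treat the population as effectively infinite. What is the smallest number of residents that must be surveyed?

For 95% confidence, z = 1.960.
With no prior estimate, use p = 0.5, giving p(1−p) = 0.25.
n = z²·p(1−p)/E² = 1.960² × 0.2500 / 0.023² = 3.8416 × 0.2500 / 0.000529 ≈ 1815.50.
Rounding up gives n = 1816.

1816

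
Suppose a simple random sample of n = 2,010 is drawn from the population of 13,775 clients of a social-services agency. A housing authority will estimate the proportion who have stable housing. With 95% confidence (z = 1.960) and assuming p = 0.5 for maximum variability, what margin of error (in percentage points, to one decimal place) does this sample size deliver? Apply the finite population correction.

2.0

Finite-population factor: (N−n)/(N−1) = (13775−2010)/(13775−1) = 0.8541.
SE(p̂) = √[p(1−p)/n · (N−n)/(N−1)] = √[0.2500/2010 × 0.8541] = 0.01031.
E = z × SE = 1.960 × 0.01031 = 0.02020 ≈ 2.0 percentage points.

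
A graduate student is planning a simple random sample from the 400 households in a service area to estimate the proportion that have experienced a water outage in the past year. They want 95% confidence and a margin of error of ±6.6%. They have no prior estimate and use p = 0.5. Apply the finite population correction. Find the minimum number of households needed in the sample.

143

For 95% confidence, z = 1.960.
Unadjusted: n₀ = 1.960² × 0.50 × 0.50 / 0.066² ≈ 220.48, so n₀ = 221.
Finite population correction with N = 400: n = n₀ / (1 + (n₀−1)/N) = 221 / (1 + 220/400) = 221 / 1.5500 ≈ 142.58.
Rounding up, n = 143.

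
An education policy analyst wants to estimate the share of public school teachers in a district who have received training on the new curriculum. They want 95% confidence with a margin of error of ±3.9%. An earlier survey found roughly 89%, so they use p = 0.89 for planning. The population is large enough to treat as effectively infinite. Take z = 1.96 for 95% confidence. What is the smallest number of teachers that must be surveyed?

248

With p = 0.89, p(1−p) = 0.0979.
n = z²·p(1−p)/E² = 1.96² × 0.0979 / 0.039² = 3.8416 × 0.0979 / 0.001521 ≈ 247.27.
Rounding up gives n = 248.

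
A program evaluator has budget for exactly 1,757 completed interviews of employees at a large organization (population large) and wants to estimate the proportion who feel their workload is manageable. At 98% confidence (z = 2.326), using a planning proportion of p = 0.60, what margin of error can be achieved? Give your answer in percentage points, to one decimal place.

2.7

SE(p̂) = √[p(1−p)/n] = √[0.2400/1757] = 0.01169.
E = z × SE = 2.326 × 0.01169 = 0.02719, or 2.7 percentage points.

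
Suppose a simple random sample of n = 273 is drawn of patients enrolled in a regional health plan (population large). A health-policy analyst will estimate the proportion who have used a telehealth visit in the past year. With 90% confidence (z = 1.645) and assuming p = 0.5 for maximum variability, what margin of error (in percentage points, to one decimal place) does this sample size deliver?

SE(p̂) = √[p(1−p)/n] = √[0.2500/273] = 0.03026.
E = z × SE = 1.645 × 0.03026 = 0.04978, or 5.0 percentage points.

5.0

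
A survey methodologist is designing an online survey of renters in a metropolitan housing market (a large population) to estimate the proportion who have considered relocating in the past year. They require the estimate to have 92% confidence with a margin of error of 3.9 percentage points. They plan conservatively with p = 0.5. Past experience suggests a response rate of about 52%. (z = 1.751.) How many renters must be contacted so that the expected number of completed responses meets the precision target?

970

Completed interviews needed: n₀ = 1.751² × 0.2500 / 0.039² ≈ 503.94 → 504.
At a 52% response rate, contacts needed = 504 / 0.52 ≈ 969.23 → 970.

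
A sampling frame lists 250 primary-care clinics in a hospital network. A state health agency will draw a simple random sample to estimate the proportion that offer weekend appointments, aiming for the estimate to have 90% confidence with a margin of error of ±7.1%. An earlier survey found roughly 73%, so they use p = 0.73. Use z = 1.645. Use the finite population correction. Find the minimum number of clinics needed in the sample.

Unadjusted: n₀ = 1.645² × 0.73 × 0.27 / 0.071² ≈ 105.80, so n₀ = 106.
Finite population correction with N = 250: n = n₀ / (1 + (n₀−1)/N) = 106 / (1 + 105/250) = 106 / 1.4200 ≈ 74.65.
Rounding up, n = 75.

75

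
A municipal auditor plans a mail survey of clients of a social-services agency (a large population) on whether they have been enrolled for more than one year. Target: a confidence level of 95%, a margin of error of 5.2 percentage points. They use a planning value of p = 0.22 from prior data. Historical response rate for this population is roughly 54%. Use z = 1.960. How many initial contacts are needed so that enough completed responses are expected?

452

Completed interviews needed: n₀ = 1.960² × 0.1716 / 0.052² ≈ 243.79 → 244.
At a 54% response rate, contacts needed = 244 / 0.54 ≈ 451.85 → 452.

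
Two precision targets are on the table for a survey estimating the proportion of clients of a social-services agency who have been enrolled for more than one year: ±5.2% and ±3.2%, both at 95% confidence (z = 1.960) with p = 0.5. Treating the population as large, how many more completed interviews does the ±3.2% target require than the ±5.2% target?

At ±5.2%: n = 1.960² × 0.2500 / 0.052² ≈ 355.18 → 356.
At ±3.2%: n = 1.960² × 0.2500 / 0.032² ≈ 937.89 → 938.
Additional respondents: 938 − 356 = 582.

582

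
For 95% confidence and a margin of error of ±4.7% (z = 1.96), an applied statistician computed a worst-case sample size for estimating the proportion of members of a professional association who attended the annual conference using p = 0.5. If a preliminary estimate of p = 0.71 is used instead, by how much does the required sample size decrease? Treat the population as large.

Conservative (p = 0.5): n = 1.96² × 0.25 / 0.047² ≈ 434.77 → 435.
Using p = 0.71: p(1−p) = 0.2059, so n = 1.96² × 0.2059 / 0.047² ≈ 358.07 → 359.
Reduction: 435 − 359 = 76.

76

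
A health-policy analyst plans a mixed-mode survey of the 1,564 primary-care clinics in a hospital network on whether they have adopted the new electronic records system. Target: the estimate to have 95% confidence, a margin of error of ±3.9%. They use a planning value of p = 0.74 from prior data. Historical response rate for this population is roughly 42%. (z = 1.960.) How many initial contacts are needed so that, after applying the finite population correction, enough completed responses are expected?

Completed interviews needed (unadjusted): n₀ = 1.960² × 0.1924 / 0.039² ≈ 485.95 → 486.
FPC for N = 1,564: n = 486 / (1 + 485/1564) = 486 / 1.3101 ≈ 370.96 → 371.
At a 42% response rate, contacts needed = 371 / 0.42 ≈ 883.33 → 884.

884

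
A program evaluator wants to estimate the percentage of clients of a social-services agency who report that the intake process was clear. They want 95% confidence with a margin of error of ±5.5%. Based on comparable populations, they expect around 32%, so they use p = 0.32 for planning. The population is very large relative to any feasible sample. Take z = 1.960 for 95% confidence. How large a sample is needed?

With p = 0.32, p(1−p) = 0.2176.
n = z²·p(1−p)/E² = 1.960² × 0.2176 / 0.055² = 3.8416 × 0.2176 / 0.003025 ≈ 276.34.
Rounding up gives n = 277.

277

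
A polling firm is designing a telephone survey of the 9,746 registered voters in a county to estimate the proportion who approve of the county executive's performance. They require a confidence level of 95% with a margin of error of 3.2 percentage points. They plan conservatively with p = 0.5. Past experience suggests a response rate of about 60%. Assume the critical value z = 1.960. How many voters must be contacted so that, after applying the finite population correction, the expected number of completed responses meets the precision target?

Completed interviews needed (unadjusted): n₀ = 1.960² × 0.2500 / 0.032² ≈ 937.89 → 938.
FPC for N = 9,746: n = 938 / (1 + 937/9746) = 938 / 1.0961 ≈ 855.73 → 856.
At a 60% response rate, contacts needed = 856 / 0.60 ≈ 1426.67 → 1427.

1427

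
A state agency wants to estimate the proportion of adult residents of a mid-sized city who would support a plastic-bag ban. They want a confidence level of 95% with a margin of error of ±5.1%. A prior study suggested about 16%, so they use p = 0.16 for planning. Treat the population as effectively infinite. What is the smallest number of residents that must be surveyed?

199

For 95% confidence, z = 1.96.
With p = 0.16, p(1−p) = 0.1344.
n = z²·p(1−p)/E² = 1.96² × 0.1344 / 0.051² = 3.8416 × 0.1344 / 0.002601 ≈ 198.50.
Rounding up gives n = 199.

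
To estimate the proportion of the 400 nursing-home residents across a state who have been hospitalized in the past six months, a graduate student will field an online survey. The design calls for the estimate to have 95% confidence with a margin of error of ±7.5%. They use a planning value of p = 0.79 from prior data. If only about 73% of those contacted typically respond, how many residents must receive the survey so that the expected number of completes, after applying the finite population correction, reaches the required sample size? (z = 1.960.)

Completed interviews needed (unadjusted): n₀ = 1.960² × 0.1659 / 0.075² ≈ 113.30 → 114.
FPC for N = 400: n = 114 / (1 + 113/400) = 114 / 1.2825 ≈ 88.89 → 89.
At a 73% response rate, contacts needed = 89 / 0.73 ≈ 121.92 → 122.

122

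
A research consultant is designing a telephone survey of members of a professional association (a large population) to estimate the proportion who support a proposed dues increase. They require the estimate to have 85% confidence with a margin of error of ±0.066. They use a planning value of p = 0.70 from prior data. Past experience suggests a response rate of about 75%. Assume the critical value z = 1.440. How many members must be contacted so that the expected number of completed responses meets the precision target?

Completed interviews needed: n₀ = 1.440² × 0.2100 / 0.066² ≈ 99.97 → 100.
At a 75% response rate, contacts needed = 100 / 0.75 ≈ 133.33 → 134.

134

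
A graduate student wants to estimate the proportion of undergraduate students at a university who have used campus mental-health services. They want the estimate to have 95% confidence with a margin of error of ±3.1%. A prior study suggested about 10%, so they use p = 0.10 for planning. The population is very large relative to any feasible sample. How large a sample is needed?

360

For 95% confidence, z = 1.96.
With p = 0.10, p(1−p) = 0.0900.
n = z²·p(1−p)/E² = 1.96² × 0.0900 / 0.031² = 3.8416 × 0.0900 / 0.000961 ≈ 359.78.
Rounding up gives n = 360.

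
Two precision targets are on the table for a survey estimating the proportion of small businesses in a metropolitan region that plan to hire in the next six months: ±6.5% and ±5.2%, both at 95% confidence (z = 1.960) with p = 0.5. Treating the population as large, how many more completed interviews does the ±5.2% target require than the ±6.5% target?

128

At ±6.5%: n = 1.960² × 0.2500 / 0.065² ≈ 227.31 → 228.
At ±5.2%: n = 1.960² × 0.2500 / 0.052² ≈ 355.18 → 356.
Additional respondents: 356 − 228 = 128.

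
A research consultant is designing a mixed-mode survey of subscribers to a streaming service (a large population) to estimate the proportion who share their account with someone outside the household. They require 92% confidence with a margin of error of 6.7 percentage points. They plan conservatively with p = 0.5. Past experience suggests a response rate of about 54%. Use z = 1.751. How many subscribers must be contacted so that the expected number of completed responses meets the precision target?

Completed interviews needed: n₀ = 1.751² × 0.2500 / 0.067² ≈ 170.75 → 171.
At a 54% response rate, contacts needed = 171 / 0.54 ≈ 316.67 → 317.

317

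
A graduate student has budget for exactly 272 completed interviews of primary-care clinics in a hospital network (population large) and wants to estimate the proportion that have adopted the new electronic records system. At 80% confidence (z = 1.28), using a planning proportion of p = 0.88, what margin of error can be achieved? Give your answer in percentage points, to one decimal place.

2.5

SE(p̂) = √[p(1−p)/n] = √[0.1056/272] = 0.01970.
E = z × SE = 1.28 × 0.01970 = 0.02522, or 2.5 percentage points.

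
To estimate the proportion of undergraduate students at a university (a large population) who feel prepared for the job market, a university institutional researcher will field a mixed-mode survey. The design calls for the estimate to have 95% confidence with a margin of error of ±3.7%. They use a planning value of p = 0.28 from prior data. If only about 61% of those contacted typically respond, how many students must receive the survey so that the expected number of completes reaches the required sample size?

For 95% confidence, z = 1.960.
Completed interviews needed: n₀ = 1.960² × 0.2016 / 0.037² ≈ 565.72 → 566.
At a 61% response rate, contacts needed = 566 / 0.61 ≈ 927.87 → 928.

928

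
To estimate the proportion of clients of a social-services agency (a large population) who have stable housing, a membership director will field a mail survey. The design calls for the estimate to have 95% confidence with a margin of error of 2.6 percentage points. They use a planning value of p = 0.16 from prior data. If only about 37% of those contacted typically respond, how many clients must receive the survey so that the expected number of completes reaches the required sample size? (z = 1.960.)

2065

Completed interviews needed: n₀ = 1.960² × 0.1344 / 0.026² ≈ 763.77 → 764.
At a 37% response rate, contacts needed = 764 / 0.37 ≈ 2064.86 → 2065.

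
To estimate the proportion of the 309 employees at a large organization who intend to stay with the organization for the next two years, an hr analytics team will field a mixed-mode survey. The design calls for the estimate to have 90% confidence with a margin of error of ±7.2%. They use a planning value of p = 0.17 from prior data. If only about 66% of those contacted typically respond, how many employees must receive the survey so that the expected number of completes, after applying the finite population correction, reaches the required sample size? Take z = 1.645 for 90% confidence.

Completed interviews needed (unadjusted): n₀ = 1.645² × 0.1411 / 0.072² ≈ 73.65 → 74.
FPC for N = 309: n = 74 / (1 + 73/309) = 74 / 1.2362 ≈ 59.86 → 60.
At a 66% response rate, contacts needed = 60 / 0.66 ≈ 90.91 → 91.

91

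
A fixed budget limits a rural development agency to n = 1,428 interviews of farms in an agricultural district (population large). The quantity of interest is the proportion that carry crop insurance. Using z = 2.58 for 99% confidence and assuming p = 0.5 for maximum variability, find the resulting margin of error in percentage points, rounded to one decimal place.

SE(p̂) = √[p(1−p)/n] = √[0.2500/1428] = 0.01323.
E = z × SE = 2.58 × 0.01323 = 0.03414, or 3.4 percentage points.

3.4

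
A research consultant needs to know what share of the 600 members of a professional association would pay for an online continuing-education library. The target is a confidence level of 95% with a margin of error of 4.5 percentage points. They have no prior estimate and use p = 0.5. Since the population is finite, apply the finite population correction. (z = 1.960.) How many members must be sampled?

266

Unadjusted: n₀ = 1.960² × 0.50 × 0.50 / 0.045² ≈ 474.27, so n₀ = 475.
Finite population correction with N = 600: n = n₀ / (1 + (n₀−1)/N) = 475 / (1 + 474/600) = 475 / 1.7900 ≈ 265.36.
Rounding up, n = 266.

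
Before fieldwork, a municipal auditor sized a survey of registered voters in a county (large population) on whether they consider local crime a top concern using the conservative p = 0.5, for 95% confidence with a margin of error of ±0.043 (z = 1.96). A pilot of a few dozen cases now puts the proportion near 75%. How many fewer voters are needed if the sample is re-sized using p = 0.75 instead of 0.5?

Conservative (p = 0.5): n = 1.96² × 0.25 / 0.043² ≈ 519.42 → 520.
Using p = 0.75: p(1−p) = 0.1875, so n = 1.96² × 0.1875 / 0.043² ≈ 389.56 → 390.
Reduction: 520 − 390 = 130.

130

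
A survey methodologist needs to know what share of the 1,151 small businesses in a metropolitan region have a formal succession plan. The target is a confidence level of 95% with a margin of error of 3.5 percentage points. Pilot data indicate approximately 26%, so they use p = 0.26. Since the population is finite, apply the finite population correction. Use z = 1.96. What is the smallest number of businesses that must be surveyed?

397

Unadjusted: n₀ = 1.96² × 0.26 × 0.74 / 0.035² ≈ 603.37, so n₀ = 604.
Finite population correction with N = 1,151: n = n₀ / (1 + (n₀−1)/N) = 604 / (1 + 603/1151) = 604 / 1.5239 ≈ 396.35.
Rounding up, n = 397.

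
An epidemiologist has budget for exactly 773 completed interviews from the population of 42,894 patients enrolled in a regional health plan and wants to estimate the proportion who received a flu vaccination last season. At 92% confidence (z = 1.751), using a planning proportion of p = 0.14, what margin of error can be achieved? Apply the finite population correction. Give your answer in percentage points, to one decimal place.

2.2

Finite-population factor: (N−n)/(N−1) = (42894−773)/(42894−1) = 0.9820.
SE(p̂) = √[p(1−p)/n · (N−n)/(N−1)] = √[0.1204/773 × 0.9820] = 0.01237.
E = z × SE = 1.751 × 0.01237 = 0.02166 ≈ 2.2 percentage points.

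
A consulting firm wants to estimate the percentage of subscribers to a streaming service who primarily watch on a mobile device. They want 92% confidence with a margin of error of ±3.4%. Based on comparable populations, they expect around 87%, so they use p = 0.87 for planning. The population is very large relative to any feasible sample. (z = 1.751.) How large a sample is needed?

With p = 0.87, p(1−p) = 0.1131.
n = z²·p(1−p)/E² = 1.751² × 0.1131 / 0.034² = 3.0660 × 0.1131 / 0.001156 ≈ 299.97.
Rounding up gives n = 300.

300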